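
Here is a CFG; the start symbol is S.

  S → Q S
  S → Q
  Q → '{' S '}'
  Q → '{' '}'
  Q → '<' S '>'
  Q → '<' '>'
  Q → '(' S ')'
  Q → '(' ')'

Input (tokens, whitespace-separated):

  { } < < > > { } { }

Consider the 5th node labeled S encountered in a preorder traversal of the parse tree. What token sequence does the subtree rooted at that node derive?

{ }

[S [Q { }] [S [Q < [S [Q < >]] >] [S [Q { }] [S [Q { }]]]]]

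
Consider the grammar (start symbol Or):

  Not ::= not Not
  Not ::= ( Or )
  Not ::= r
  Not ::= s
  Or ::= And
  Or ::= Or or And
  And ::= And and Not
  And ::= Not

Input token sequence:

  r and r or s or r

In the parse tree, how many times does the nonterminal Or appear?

[Or [Or [Or [And [And [Not r]] and [Not r]]] or [And [Not s]]] or [And [Not r]]]

3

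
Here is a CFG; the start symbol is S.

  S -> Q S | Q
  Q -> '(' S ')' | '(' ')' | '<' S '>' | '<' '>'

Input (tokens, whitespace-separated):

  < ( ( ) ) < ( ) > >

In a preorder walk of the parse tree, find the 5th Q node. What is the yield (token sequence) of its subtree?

( )

[S [Q < [S [Q ( [S [Q ( )]] )] [S [Q < [S [Q ( )]] >]]] >]]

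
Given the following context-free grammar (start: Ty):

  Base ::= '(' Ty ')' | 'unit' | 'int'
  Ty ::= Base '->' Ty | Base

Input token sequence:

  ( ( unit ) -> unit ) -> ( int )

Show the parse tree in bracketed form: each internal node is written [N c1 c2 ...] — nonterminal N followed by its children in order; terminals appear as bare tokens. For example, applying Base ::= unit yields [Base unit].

[Ty [Base ( [Ty [Base ( [Ty [Base unit]] )] -> [Ty [Base unit]]] )] -> [Ty [Base ( [Ty [Base int]] )]]]

Ty
Base -> Ty
( Ty ) -> Ty
( Base -> Ty ) -> Ty
( ( Ty ) -> Ty ) -> Ty
( ( Base ) -> Ty ) -> Ty
( ( unit ) -> Ty ) -> Ty
( ( unit ) -> Base ) -> Ty
( ( unit ) -> unit ) -> Ty
( ( unit ) -> unit ) -> Base
( ( unit ) -> unit ) -> ( Ty )
( ( unit ) -> unit ) -> ( Base )
( ( unit ) -> unit ) -> ( int )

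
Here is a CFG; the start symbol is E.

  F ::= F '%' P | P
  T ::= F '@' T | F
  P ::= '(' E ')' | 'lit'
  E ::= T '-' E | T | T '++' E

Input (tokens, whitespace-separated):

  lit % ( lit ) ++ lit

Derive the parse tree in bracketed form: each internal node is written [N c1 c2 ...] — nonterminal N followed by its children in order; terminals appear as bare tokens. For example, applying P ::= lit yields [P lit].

[E [T [F [F [P lit]] % [P ( [E [T [F [P lit]]]] )]]] ++ [E [T [F [P lit]]]]]

E
T ++ E
F ++ E
F % P ++ E
P % P ++ E
lit % P ++ E
lit % ( E ) ++ E
lit % ( T ) ++ E
lit % ( F ) ++ E
lit % ( P ) ++ E
lit % ( lit ) ++ E
lit % ( lit ) ++ T
lit % ( lit ) ++ F
lit % ( lit ) ++ P
lit % ( lit ) ++ lit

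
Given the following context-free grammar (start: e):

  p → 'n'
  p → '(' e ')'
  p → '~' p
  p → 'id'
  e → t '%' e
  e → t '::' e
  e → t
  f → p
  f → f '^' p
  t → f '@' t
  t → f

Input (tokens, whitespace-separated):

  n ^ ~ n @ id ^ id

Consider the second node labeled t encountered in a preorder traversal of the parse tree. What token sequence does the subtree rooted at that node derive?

id ^ id

[e [t [f [f [p n]] ^ [p ~ [p n]]] @ [t [f [f [p id]] ^ [p id]]]]]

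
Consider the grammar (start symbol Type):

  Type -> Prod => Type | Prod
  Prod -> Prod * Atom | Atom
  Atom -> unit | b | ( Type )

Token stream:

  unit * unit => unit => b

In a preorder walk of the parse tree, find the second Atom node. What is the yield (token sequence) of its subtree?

unit

[Type [Prod [Prod [Atom unit]] * [Atom unit]] => [Type [Prod [Atom unit]] => [Type [Prod [Atom b]]]]]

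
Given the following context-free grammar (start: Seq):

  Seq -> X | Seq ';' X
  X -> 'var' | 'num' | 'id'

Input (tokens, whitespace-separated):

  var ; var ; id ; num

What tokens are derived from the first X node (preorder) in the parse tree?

var

[Seq [Seq [Seq [Seq [X var]] ; [X var]] ; [X id]] ; [X num]]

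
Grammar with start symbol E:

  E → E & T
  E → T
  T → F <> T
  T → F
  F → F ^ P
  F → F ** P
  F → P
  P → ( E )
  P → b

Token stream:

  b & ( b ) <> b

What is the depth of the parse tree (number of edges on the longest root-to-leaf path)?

[E [E [T [F [P b]]]] & [T [F [P ( [E [T [F [P b]]]] )]] <> [T [F [P b]]]]]

8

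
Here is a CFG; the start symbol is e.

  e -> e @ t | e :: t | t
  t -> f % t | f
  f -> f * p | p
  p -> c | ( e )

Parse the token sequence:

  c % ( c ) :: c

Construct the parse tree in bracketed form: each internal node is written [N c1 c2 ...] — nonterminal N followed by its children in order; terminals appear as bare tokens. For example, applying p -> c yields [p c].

e
e :: t
t :: t
f % t :: t
p % t :: t
c % t :: t
c % f :: t
c % p :: t
c % ( e ) :: t
c % ( t ) :: t
c % ( f ) :: t
c % ( p ) :: t
c % ( c ) :: t
c % ( c ) :: f
c % ( c ) :: p
c % ( c ) :: c

[e [e [t [f [p c]] % [t [f [p ( [e [t [f [p c]]]] )]]]]] :: [t [f [p c]]]]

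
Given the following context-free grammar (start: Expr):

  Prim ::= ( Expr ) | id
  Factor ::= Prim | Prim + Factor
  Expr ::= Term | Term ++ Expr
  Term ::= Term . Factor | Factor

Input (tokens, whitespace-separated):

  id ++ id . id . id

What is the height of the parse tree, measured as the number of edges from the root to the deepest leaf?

7

[Expr [Term [Factor [Prim id]]] ++ [Expr [Term [Term [Term [Factor [Prim id]]] . [Factor [Prim id]]] . [Factor [Prim id]]]]]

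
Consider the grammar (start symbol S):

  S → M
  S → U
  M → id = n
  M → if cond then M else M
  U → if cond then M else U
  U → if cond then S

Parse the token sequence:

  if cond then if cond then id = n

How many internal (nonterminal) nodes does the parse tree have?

[S [U if cond then [S [U if cond then [S [M id = n]]]]]]

6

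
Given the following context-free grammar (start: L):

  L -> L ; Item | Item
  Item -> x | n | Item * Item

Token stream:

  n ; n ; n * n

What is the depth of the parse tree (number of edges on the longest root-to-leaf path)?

4

[L [L [L [Item n]] ; [Item n]] ; [Item [Item n] * [Item n]]]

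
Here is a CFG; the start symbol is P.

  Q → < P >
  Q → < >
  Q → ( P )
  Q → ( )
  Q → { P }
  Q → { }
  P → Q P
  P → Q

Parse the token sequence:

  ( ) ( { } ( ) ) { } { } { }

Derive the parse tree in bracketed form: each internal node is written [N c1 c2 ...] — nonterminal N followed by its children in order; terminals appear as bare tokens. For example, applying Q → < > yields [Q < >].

P
Q P
( ) P
( ) Q P
( ) ( P ) P
( ) ( Q P ) P
( ) ( { } P ) P
( ) ( { } Q ) P
( ) ( { } ( ) ) P
( ) ( { } ( ) ) Q P
( ) ( { } ( ) ) { } P
( ) ( { } ( ) ) { } Q P
( ) ( { } ( ) ) { } { } P
( ) ( { } ( ) ) { } { } Q
( ) ( { } ( ) ) { } { } { }

[P [Q ( )] [P [Q ( [P [Q { }] [P [Q ( )]]] )] [P [Q { }] [P [Q { }] [P [Q { }]]]]]]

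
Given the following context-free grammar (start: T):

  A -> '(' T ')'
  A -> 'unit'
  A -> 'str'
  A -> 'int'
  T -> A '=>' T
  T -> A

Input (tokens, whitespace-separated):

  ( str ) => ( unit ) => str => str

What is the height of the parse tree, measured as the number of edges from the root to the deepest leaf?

[T [A ( [T [A str]] )] => [T [A ( [T [A unit]] )] => [T [A str] => [T [A str]]]]]

5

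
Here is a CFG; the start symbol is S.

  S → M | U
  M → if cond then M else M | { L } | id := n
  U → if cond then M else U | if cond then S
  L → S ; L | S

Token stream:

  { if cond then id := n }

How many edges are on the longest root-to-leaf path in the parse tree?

[S [M { [L [S [U if cond then [S [M id := n]]]]] }]]

7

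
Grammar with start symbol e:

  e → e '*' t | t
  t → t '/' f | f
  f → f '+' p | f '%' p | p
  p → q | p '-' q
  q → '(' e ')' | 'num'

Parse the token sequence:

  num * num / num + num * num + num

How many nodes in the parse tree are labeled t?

[e [e [e [t [f [p [q num]]]]] * [t [t [f [p [q num]]]] / [f [f [p [q num]]] + [p [q num]]]]] * [t [f [f [p [q num]]] + [p [q num]]]]]

4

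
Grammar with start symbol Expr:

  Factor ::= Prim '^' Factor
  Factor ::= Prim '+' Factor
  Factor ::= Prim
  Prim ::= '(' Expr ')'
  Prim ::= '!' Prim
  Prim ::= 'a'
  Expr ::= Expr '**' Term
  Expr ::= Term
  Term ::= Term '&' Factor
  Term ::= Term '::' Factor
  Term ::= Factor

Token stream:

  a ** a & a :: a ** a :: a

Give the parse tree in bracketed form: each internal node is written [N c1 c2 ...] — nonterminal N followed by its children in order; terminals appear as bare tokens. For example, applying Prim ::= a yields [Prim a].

Expr
Expr ** Term
Expr ** Term ** Term
Term ** Term ** Term
Factor ** Term ** Term
Prim ** Term ** Term
a ** Term ** Term
a ** Term :: Factor ** Term
a ** Term & Factor :: Factor ** Term
a ** Factor & Factor :: Factor ** Term
a ** Prim & Factor :: Factor ** Term
a ** a & Factor :: Factor ** Term
a ** a & Prim :: Factor ** Term
a ** a & a :: Factor ** Term
a ** a & a :: Prim ** Term
a ** a & a :: a ** Term
a ** a & a :: a ** Term :: Factor
a ** a & a :: a ** Factor :: Factor
a ** a & a :: a ** Prim :: Factor
a ** a & a :: a ** a :: Factor
a ** a & a :: a ** a :: Prim
a ** a & a :: a ** a :: a

[Expr [Expr [Expr [Term [Factor [Prim a]]]] ** [Term [Term [Term [Factor [Prim a]]] & [Factor [Prim a]]] :: [Factor [Prim a]]]] ** [Term [Term [Factor [Prim a]]] :: [Factor [Prim a]]]]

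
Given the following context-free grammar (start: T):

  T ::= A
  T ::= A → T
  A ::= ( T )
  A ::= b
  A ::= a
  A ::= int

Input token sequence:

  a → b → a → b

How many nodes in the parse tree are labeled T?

[T [A a] → [T [A b] → [T [A a] → [T [A b]]]]]

4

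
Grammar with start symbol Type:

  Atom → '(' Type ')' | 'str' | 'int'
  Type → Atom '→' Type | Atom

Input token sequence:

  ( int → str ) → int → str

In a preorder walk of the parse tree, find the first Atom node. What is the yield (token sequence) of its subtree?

( int → str )

[Type [Atom ( [Type [Atom int] → [Type [Atom str]]] )] → [Type [Atom int] → [Type [Atom str]]]]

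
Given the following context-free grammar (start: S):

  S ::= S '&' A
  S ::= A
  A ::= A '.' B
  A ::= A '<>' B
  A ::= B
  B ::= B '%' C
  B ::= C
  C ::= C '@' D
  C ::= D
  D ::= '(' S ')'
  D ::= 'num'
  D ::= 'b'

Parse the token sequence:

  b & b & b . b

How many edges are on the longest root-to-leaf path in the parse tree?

[S [S [S [A [B [C [D b]]]]] & [A [B [C [D b]]]]] & [A [A [B [C [D b]]]] . [B [C [D b]]]]]

7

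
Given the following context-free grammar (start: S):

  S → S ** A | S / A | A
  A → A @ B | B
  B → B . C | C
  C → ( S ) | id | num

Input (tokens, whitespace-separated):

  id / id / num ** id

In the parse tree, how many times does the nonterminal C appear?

[S [S [S [S [A [B [C id]]]] / [A [B [C id]]]] / [A [B [C num]]]] ** [A [B [C id]]]]

4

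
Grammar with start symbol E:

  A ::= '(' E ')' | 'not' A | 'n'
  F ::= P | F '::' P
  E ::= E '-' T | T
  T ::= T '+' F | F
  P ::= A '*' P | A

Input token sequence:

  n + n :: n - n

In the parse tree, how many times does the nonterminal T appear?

3

[E [E [T [T [F [P [A n]]]] + [F [F [P [A n]]] :: [P [A n]]]]] - [T [F [P [A n]]]]]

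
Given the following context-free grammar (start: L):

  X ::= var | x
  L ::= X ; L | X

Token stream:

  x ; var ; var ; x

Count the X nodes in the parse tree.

4

[L [X x] ; [L [X var] ; [L [X var] ; [L [X x]]]]]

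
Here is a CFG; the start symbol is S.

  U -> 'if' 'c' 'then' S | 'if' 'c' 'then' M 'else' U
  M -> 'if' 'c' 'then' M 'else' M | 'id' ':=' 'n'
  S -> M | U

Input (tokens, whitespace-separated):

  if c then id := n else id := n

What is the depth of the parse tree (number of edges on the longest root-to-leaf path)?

3

[S [M if c then [M id := n] else [M id := n]]]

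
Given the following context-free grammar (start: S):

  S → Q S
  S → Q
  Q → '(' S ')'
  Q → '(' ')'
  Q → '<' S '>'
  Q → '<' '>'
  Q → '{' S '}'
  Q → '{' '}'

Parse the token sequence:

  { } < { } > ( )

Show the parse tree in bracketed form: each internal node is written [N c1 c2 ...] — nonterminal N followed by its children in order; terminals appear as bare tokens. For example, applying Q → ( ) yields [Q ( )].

[S [Q { }] [S [Q < [S [Q { }]] >] [S [Q ( )]]]]

S
Q S
{ } S
{ } Q S
{ } < S > S
{ } < Q > S
{ } < { } > S
{ } < { } > Q
{ } < { } > ( )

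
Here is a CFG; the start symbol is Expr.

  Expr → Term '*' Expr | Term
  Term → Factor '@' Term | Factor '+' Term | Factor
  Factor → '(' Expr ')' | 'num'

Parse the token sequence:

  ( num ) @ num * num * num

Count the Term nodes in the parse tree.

5

[Expr [Term [Factor ( [Expr [Term [Factor num]]] )] @ [Term [Factor num]]] * [Expr [Term [Factor num]] * [Expr [Term [Factor num]]]]]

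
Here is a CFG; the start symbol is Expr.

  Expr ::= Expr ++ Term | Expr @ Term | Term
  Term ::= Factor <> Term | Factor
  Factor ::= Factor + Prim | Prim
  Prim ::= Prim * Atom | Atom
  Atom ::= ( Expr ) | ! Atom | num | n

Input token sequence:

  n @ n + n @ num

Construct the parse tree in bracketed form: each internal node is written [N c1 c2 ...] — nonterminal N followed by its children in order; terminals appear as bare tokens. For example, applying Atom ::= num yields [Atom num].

[Expr [Expr [Expr [Term [Factor [Prim [Atom n]]]]] @ [Term [Factor [Factor [Prim [Atom n]]] + [Prim [Atom n]]]]] @ [Term [Factor [Prim [Atom num]]]]]

Expr
Expr @ Term
Expr @ Term @ Term
Term @ Term @ Term
Factor @ Term @ Term
Prim @ Term @ Term
Atom @ Term @ Term
n @ Term @ Term
n @ Factor @ Term
n @ Factor + Prim @ Term
n @ Prim + Prim @ Term
n @ Atom + Prim @ Term
n @ n + Prim @ Term
n @ n + Atom @ Term
n @ n + n @ Term
n @ n + n @ Factor
n @ n + n @ Prim
n @ n + n @ Atom
n @ n + n @ num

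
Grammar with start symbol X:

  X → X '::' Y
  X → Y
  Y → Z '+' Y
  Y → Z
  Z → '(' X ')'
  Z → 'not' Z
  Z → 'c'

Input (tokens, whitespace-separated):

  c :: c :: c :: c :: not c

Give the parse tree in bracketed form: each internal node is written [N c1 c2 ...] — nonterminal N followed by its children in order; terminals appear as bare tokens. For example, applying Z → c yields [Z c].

[X [X [X [X [X [Y [Z c]]] :: [Y [Z c]]] :: [Y [Z c]]] :: [Y [Z c]]] :: [Y [Z not [Z c]]]]

X
X :: Y
X :: Y :: Y
X :: Y :: Y :: Y
X :: Y :: Y :: Y :: Y
Y :: Y :: Y :: Y :: Y
Z :: Y :: Y :: Y :: Y
c :: Y :: Y :: Y :: Y
c :: Z :: Y :: Y :: Y
c :: c :: Y :: Y :: Y
c :: c :: Z :: Y :: Y
c :: c :: c :: Y :: Y
c :: c :: c :: Z :: Y
c :: c :: c :: c :: Y
c :: c :: c :: c :: Z
c :: c :: c :: c :: not Z
c :: c :: c :: c :: not c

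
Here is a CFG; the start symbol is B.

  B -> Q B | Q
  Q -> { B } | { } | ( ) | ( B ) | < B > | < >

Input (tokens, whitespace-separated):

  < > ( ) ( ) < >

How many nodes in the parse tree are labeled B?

4

[B [Q < >] [B [Q ( )] [B [Q ( )] [B [Q < >]]]]]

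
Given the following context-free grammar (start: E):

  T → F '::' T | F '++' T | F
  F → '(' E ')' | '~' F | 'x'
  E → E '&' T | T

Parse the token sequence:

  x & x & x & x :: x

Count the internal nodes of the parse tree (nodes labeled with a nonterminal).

14

[E [E [E [E [T [F x]]] & [T [F x]]] & [T [F x]]] & [T [F x] :: [T [F x]]]]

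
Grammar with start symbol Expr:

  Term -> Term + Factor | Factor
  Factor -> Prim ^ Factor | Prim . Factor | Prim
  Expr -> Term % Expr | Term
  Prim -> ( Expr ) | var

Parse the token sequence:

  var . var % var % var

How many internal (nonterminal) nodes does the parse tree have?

[Expr [Term [Factor [Prim var] . [Factor [Prim var]]]] % [Expr [Term [Factor [Prim var]]] % [Expr [Term [Factor [Prim var]]]]]]

14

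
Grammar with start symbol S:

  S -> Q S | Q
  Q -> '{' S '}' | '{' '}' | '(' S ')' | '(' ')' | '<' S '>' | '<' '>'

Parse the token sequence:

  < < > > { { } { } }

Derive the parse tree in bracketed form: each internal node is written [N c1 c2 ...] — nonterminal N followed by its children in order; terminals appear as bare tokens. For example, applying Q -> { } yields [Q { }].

[S [Q < [S [Q < >]] >] [S [Q { [S [Q { }] [S [Q { }]]] }]]]

S
Q S
< S > S
< Q > S
< < > > S
< < > > Q
< < > > { S }
< < > > { Q S }
< < > > { { } S }
< < > > { { } Q }
< < > > { { } { } }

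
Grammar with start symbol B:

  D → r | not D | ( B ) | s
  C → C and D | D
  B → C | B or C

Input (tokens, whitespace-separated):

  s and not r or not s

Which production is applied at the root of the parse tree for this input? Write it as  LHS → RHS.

[B [B [C [C [D s]] and [D not [D r]]]] or [C [D not [D s]]]]

B → B or C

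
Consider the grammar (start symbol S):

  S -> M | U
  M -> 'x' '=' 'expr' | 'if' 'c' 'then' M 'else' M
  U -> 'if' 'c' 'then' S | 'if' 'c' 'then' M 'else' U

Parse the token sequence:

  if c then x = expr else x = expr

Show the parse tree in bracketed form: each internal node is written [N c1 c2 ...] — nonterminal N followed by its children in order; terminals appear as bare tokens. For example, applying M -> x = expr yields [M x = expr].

S
M
if c then M else M
if c then x = expr else M
if c then x = expr else x = expr

[S [M if c then [M x = expr] else [M x = expr]]]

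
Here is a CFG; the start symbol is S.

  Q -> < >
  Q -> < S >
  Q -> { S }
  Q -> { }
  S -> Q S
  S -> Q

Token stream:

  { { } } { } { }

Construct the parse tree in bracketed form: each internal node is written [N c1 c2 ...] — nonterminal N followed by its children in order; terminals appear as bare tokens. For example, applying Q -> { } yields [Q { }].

[S [Q { [S [Q { }]] }] [S [Q { }] [S [Q { }]]]]

S
Q S
{ S } S
{ Q } S
{ { } } S
{ { } } Q S
{ { } } { } S
{ { } } { } Q
{ { } } { } { }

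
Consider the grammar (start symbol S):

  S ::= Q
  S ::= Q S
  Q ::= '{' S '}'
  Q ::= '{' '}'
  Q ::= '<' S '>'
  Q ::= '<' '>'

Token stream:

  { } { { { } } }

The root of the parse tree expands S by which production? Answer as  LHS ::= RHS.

[S [Q { }] [S [Q { [S [Q { [S [Q { }]] }]] }]]]

S ::= Q S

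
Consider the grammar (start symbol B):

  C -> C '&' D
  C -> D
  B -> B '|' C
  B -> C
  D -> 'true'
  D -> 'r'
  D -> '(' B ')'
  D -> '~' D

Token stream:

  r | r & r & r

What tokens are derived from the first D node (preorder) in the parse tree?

[B [B [C [D r]]] | [C [C [C [D r]] & [D r]] & [D r]]]

r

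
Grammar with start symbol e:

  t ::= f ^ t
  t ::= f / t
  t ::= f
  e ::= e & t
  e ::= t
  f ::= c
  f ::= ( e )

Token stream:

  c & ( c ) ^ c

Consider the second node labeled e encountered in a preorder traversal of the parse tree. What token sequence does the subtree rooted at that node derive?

[e [e [t [f c]]] & [t [f ( [e [t [f c]]] )] ^ [t [f c]]]]

c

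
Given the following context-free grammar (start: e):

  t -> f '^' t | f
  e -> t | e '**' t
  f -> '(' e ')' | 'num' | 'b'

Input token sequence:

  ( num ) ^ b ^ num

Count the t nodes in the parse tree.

4

[e [t [f ( [e [t [f num]]] )] ^ [t [f b] ^ [t [f num]]]]]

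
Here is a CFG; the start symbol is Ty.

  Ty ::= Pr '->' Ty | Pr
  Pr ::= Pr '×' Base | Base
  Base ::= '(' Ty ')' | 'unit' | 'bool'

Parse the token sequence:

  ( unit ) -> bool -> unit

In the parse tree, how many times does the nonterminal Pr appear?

4

[Ty [Pr [Base ( [Ty [Pr [Base unit]]] )]] -> [Ty [Pr [Base bool]] -> [Ty [Pr [Base unit]]]]]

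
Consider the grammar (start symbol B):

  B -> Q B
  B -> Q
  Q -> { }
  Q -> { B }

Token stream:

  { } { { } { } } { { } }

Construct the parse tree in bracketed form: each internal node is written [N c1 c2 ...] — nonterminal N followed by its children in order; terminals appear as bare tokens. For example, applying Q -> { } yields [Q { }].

[B [Q { }] [B [Q { [B [Q { }] [B [Q { }]]] }] [B [Q { [B [Q { }]] }]]]]

B
Q B
{ } B
{ } Q B
{ } { B } B
{ } { Q B } B
{ } { { } B } B
{ } { { } Q } B
{ } { { } { } } B
{ } { { } { } } Q
{ } { { } { } } { B }
{ } { { } { } } { Q }
{ } { { } { } } { { } }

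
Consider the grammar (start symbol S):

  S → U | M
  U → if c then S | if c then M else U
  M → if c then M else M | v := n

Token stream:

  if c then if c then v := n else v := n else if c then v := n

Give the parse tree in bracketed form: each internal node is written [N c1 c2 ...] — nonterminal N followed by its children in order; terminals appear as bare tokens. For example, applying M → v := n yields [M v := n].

[S [U if c then [M if c then [M v := n] else [M v := n]] else [U if c then [S [M v := n]]]]]

S
U
if c then M else U
if c then if c then M else M else U
if c then if c then v := n else M else U
if c then if c then v := n else v := n else U
if c then if c then v := n else v := n else if c then S
if c then if c then v := n else v := n else if c then M
if c then if c then v := n else v := n else if c then v := n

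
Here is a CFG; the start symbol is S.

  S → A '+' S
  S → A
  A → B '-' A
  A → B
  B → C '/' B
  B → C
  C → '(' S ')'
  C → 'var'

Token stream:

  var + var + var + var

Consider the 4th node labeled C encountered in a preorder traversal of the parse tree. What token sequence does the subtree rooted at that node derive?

[S [A [B [C var]]] + [S [A [B [C var]]] + [S [A [B [C var]]] + [S [A [B [C var]]]]]]]

var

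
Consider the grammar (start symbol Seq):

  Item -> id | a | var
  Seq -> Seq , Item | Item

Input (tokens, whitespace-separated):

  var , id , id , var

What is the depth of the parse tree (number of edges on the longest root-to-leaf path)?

[Seq [Seq [Seq [Seq [Item var]] , [Item id]] , [Item id]] , [Item var]]

5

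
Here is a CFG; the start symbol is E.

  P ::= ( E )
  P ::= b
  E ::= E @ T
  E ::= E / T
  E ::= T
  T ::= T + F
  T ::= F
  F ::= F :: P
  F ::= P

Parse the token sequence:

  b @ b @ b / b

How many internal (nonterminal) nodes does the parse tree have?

[E [E [E [E [T [F [P b]]]] @ [T [F [P b]]]] @ [T [F [P b]]]] / [T [F [P b]]]]

16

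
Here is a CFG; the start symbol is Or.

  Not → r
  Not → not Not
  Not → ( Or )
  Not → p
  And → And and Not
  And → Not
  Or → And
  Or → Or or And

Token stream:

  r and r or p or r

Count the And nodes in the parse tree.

[Or [Or [Or [And [And [Not r]] and [Not r]]] or [And [Not p]]] or [And [Not r]]]

4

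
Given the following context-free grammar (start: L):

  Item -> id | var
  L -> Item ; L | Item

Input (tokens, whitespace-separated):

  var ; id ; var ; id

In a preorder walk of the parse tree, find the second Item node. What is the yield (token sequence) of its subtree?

id

[L [Item var] ; [L [Item id] ; [L [Item var] ; [L [Item id]]]]]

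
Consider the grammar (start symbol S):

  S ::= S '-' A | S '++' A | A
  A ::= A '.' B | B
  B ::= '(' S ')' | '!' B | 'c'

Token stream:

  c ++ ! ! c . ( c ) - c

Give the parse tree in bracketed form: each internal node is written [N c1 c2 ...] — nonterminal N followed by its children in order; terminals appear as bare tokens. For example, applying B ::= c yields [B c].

[S [S [S [A [B c]]] ++ [A [A [B ! [B ! [B c]]]] . [B ( [S [A [B c]]] )]]] - [A [B c]]]

S
S - A
S ++ A - A
A ++ A - A
B ++ A - A
c ++ A - A
c ++ A . B - A
c ++ B . B - A
c ++ ! B . B - A
c ++ ! ! B . B - A
c ++ ! ! c . B - A
c ++ ! ! c . ( S ) - A
c ++ ! ! c . ( A ) - A
c ++ ! ! c . ( B ) - A
c ++ ! ! c . ( c ) - A
c ++ ! ! c . ( c ) - B
c ++ ! ! c . ( c ) - c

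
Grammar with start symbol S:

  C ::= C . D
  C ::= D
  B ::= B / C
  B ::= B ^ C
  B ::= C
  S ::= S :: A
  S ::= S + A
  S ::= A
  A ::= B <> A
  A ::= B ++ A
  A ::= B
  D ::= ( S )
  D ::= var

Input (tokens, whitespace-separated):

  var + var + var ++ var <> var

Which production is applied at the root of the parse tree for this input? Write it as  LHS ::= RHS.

[S [S [S [A [B [C [D var]]]]] + [A [B [C [D var]]]]] + [A [B [C [D var]]] ++ [A [B [C [D var]]] <> [A [B [C [D var]]]]]]]

S ::= S + A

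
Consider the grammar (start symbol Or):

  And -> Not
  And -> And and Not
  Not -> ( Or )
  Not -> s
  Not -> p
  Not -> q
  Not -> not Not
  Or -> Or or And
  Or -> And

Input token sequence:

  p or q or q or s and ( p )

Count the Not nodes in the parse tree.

[Or [Or [Or [Or [And [Not p]]] or [And [Not q]]] or [And [Not q]]] or [And [And [Not s]] and [Not ( [Or [And [Not p]]] )]]]

6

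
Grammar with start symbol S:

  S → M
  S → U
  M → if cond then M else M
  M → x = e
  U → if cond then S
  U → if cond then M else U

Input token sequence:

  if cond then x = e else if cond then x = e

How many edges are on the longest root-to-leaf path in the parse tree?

5

[S [U if cond then [M x = e] else [U if cond then [S [M x = e]]]]]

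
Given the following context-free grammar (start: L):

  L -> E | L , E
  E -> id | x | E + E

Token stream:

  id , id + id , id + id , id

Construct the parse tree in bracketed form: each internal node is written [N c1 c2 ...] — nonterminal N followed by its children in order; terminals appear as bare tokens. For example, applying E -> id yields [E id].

L
L , E
L , E , E
L , E , E , E
E , E , E , E
id , E , E , E
id , E + E , E , E
id , id + E , E , E
id , id + id , E , E
id , id + id , E + E , E
id , id + id , id + E , E
id , id + id , id + id , E
id , id + id , id + id , id

[L [L [L [L [E id]] , [E [E id] + [E id]]] , [E [E id] + [E id]]] , [E id]]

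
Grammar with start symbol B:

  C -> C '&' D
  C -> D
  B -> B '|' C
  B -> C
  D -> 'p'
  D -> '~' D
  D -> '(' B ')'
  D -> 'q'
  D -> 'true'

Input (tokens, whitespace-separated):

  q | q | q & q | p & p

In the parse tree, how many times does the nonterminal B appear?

[B [B [B [B [C [D q]]] | [C [D q]]] | [C [C [D q]] & [D q]]] | [C [C [D p]] & [D p]]]

4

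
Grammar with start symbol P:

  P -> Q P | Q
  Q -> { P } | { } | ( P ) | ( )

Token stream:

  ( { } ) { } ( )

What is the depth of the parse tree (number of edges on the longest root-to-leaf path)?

[P [Q ( [P [Q { }]] )] [P [Q { }] [P [Q ( )]]]]

4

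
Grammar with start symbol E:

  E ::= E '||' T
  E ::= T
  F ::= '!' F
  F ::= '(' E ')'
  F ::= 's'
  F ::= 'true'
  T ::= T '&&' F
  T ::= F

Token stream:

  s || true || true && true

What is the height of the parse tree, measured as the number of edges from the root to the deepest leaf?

[E [E [E [T [F s]]] || [T [F true]]] || [T [T [F true]] && [F true]]]

5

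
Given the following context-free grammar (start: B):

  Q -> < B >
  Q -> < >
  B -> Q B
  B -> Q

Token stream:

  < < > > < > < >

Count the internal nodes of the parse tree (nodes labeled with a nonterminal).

[B [Q < [B [Q < >]] >] [B [Q < >] [B [Q < >]]]]

8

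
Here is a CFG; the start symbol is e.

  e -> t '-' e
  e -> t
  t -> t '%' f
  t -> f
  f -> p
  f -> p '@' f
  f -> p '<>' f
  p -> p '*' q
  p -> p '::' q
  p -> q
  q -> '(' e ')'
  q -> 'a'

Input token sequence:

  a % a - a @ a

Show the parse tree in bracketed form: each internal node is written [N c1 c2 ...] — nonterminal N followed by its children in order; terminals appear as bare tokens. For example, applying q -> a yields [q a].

e
t - e
t % f - e
f % f - e
p % f - e
q % f - e
a % f - e
a % p - e
a % q - e
a % a - e
a % a - t
a % a - f
a % a - p @ f
a % a - q @ f
a % a - a @ f
a % a - a @ p
a % a - a @ q
a % a - a @ a

[e [t [t [f [p [q a]]]] % [f [p [q a]]]] - [e [t [f [p [q a]] @ [f [p [q a]]]]]]]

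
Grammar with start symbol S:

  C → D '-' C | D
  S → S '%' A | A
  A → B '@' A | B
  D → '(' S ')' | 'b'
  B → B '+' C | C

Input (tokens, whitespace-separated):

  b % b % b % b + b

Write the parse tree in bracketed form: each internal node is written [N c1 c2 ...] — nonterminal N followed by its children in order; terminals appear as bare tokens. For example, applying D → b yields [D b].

S
S % A
S % A % A
S % A % A % A
A % A % A % A
B % A % A % A
C % A % A % A
D % A % A % A
b % A % A % A
b % B % A % A
b % C % A % A
b % D % A % A
b % b % A % A
b % b % B % A
b % b % C % A
b % b % D % A
b % b % b % A
b % b % b % B
b % b % b % B + C
b % b % b % C + C
b % b % b % D + C
b % b % b % b + C
b % b % b % b + D
b % b % b % b + b

[S [S [S [S [A [B [C [D b]]]]] % [A [B [C [D b]]]]] % [A [B [C [D b]]]]] % [A [B [B [C [D b]]] + [C [D b]]]]]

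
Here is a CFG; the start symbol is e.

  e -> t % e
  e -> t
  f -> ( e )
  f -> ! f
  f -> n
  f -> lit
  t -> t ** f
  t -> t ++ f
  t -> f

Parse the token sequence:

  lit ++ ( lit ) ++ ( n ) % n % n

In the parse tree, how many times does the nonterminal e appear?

[e [t [t [t [f lit]] ++ [f ( [e [t [f lit]]] )]] ++ [f ( [e [t [f n]]] )]] % [e [t [f n]] % [e [t [f n]]]]]

5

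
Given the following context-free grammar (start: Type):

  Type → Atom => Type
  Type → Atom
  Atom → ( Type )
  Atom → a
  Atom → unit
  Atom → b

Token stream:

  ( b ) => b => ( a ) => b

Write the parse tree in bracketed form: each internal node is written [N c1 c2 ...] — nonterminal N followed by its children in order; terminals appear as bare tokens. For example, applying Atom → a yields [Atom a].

[Type [Atom ( [Type [Atom b]] )] => [Type [Atom b] => [Type [Atom ( [Type [Atom a]] )] => [Type [Atom b]]]]]

Type
Atom => Type
( Type ) => Type
( Atom ) => Type
( b ) => Type
( b ) => Atom => Type
( b ) => b => Type
( b ) => b => Atom => Type
( b ) => b => ( Type ) => Type
( b ) => b => ( Atom ) => Type
( b ) => b => ( a ) => Type
( b ) => b => ( a ) => Atom
( b ) => b => ( a ) => b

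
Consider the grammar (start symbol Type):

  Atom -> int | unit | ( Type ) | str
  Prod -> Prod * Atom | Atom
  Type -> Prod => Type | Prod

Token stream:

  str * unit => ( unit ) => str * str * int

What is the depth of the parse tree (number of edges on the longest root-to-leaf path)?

7

[Type [Prod [Prod [Atom str]] * [Atom unit]] => [Type [Prod [Atom ( [Type [Prod [Atom unit]]] )]] => [Type [Prod [Prod [Prod [Atom str]] * [Atom str]] * [Atom int]]]]]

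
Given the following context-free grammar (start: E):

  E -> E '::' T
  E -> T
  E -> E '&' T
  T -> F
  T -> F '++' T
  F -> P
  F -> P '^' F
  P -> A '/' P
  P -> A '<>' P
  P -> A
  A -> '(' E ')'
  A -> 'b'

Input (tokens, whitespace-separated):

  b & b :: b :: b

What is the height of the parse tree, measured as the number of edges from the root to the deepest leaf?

[E [E [E [E [T [F [P [A b]]]]] & [T [F [P [A b]]]]] :: [T [F [P [A b]]]]] :: [T [F [P [A b]]]]]

8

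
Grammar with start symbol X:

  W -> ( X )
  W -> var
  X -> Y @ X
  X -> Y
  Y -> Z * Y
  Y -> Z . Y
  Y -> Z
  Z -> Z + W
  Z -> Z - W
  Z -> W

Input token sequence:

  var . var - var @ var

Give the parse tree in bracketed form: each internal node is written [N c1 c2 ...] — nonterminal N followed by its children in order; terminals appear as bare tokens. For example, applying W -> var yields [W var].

[X [Y [Z [W var]] . [Y [Z [Z [W var]] - [W var]]]] @ [X [Y [Z [W var]]]]]

X
Y @ X
Z . Y @ X
W . Y @ X
var . Y @ X
var . Z @ X
var . Z - W @ X
var . W - W @ X
var . var - W @ X
var . var - var @ X
var . var - var @ Y
var . var - var @ Z
var . var - var @ W
var . var - var @ var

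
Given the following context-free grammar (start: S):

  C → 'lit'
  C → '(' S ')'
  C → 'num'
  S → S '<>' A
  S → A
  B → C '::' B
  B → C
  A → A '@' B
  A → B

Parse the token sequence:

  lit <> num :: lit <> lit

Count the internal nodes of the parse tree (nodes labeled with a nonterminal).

[S [S [S [A [B [C lit]]]] <> [A [B [C num] :: [B [C lit]]]]] <> [A [B [C lit]]]]

14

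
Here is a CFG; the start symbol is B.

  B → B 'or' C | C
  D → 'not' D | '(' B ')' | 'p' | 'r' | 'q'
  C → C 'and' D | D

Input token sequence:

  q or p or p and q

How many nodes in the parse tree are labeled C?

4

[B [B [B [C [D q]]] or [C [D p]]] or [C [C [D p]] and [D q]]]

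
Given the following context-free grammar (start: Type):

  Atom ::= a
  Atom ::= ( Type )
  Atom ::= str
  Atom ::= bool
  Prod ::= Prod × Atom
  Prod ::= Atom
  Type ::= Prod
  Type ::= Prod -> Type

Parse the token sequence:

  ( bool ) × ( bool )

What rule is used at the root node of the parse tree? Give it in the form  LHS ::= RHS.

Type ::= Prod

[Type [Prod [Prod [Atom ( [Type [Prod [Atom bool]]] )]] × [Atom ( [Type [Prod [Atom bool]]] )]]]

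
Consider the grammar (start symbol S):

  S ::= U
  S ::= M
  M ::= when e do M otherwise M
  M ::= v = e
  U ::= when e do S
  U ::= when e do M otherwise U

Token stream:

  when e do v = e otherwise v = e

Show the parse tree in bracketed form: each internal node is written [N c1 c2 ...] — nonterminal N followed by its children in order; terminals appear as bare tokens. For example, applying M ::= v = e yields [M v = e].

S
M
when e do M otherwise M
when e do v = e otherwise M
when e do v = e otherwise v = e

[S [M when e do [M v = e] otherwise [M v = e]]]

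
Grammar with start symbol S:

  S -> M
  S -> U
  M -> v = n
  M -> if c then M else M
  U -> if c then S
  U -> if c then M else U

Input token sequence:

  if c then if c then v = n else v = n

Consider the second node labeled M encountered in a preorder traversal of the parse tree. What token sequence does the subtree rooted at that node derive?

v = n

[S [U if c then [S [M if c then [M v = n] else [M v = n]]]]]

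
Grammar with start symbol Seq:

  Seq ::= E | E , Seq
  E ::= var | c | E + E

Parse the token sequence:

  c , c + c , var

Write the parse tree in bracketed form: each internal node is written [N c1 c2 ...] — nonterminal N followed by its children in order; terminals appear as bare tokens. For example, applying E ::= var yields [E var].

Seq
E , Seq
c , Seq
c , E , Seq
c , E + E , Seq
c , c + E , Seq
c , c + c , Seq
c , c + c , E
c , c + c , var

[Seq [E c] , [Seq [E [E c] + [E c]] , [Seq [E var]]]]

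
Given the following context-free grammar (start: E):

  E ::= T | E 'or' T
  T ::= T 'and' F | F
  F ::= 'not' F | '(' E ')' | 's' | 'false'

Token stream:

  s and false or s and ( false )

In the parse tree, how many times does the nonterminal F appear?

[E [E [T [T [F s]] and [F false]]] or [T [T [F s]] and [F ( [E [T [F false]]] )]]]

5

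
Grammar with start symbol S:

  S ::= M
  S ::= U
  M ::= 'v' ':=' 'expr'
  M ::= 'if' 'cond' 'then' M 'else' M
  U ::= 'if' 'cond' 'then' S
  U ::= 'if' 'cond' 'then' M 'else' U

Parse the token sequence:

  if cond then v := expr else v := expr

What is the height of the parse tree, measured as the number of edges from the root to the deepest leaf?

[S [M if cond then [M v := expr] else [M v := expr]]]

3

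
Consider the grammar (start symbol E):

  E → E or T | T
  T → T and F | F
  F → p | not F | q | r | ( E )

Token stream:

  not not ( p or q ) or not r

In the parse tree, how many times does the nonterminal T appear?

4

[E [E [T [F not [F not [F ( [E [E [T [F p]]] or [T [F q]]] )]]]]] or [T [F not [F r]]]]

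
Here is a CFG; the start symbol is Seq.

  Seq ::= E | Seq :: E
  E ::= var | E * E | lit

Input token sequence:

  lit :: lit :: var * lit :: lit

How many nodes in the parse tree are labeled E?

[Seq [Seq [Seq [Seq [E lit]] :: [E lit]] :: [E [E var] * [E lit]]] :: [E lit]]

6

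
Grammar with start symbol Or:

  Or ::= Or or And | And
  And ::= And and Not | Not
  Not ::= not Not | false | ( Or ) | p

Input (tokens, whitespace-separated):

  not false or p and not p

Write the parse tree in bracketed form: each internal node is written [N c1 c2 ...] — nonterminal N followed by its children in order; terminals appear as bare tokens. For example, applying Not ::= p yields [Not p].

Or
Or or And
And or And
Not or And
not Not or And
not false or And
not false or And and Not
not false or Not and Not
not false or p and Not
not false or p and not Not
not false or p and not p

[Or [Or [And [Not not [Not false]]]] or [And [And [Not p]] and [Not not [Not p]]]]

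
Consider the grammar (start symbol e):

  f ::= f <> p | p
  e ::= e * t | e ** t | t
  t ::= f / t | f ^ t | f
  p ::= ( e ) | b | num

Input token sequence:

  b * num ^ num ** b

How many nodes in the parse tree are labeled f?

[e [e [e [t [f [p b]]]] * [t [f [p num]] ^ [t [f [p num]]]]] ** [t [f [p b]]]]

4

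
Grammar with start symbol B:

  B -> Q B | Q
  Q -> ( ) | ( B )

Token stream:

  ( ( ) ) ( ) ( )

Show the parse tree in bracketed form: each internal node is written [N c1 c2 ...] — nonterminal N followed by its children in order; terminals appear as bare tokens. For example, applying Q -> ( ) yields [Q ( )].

[B [Q ( [B [Q ( )]] )] [B [Q ( )] [B [Q ( )]]]]

B
Q B
( B ) B
( Q ) B
( ( ) ) B
( ( ) ) Q B
( ( ) ) ( ) B
( ( ) ) ( ) Q
( ( ) ) ( ) ( )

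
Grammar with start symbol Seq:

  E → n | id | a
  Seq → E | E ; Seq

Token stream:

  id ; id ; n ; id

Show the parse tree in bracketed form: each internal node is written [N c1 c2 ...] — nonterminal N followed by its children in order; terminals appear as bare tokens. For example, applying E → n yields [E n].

Seq
E ; Seq
id ; Seq
id ; E ; Seq
id ; id ; Seq
id ; id ; E ; Seq
id ; id ; n ; Seq
id ; id ; n ; E
id ; id ; n ; id

[Seq [E id] ; [Seq [E id] ; [Seq [E n] ; [Seq [E id]]]]]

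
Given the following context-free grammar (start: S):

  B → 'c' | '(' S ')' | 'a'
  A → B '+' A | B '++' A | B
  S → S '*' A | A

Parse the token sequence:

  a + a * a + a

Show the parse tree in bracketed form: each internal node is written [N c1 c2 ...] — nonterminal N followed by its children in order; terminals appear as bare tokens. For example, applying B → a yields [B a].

[S [S [A [B a] + [A [B a]]]] * [A [B a] + [A [B a]]]]

S
S * A
A * A
B + A * A
a + A * A
a + B * A
a + a * A
a + a * B + A
a + a * a + A
a + a * a + B
a + a * a + a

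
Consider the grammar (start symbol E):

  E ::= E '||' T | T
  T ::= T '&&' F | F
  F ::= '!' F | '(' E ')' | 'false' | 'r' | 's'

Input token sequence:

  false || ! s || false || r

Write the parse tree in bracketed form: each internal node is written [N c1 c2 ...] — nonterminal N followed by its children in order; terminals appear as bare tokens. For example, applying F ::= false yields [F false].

E
E || T
E || T || T
E || T || T || T
T || T || T || T
F || T || T || T
false || T || T || T
false || F || T || T
false || ! F || T || T
false || ! s || T || T
false || ! s || F || T
false || ! s || false || T
false || ! s || false || F
false || ! s || false || r

[E [E [E [E [T [F false]]] || [T [F ! [F s]]]] || [T [F false]]] || [T [F r]]]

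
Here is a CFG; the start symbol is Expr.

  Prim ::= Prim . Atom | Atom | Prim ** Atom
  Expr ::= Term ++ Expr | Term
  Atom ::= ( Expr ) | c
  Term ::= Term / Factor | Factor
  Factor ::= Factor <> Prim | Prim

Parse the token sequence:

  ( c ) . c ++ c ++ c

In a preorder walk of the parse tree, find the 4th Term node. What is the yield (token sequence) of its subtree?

c

[Expr [Term [Factor [Prim [Prim [Atom ( [Expr [Term [Factor [Prim [Atom c]]]]] )]] . [Atom c]]]] ++ [Expr [Term [Factor [Prim [Atom c]]]] ++ [Expr [Term [Factor [Prim [Atom c]]]]]]]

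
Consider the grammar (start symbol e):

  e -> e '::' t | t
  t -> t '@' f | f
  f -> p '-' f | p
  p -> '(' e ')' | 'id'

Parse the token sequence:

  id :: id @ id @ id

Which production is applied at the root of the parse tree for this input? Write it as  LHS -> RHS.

e -> e '::' t

[e [e [t [f [p id]]]] :: [t [t [t [f [p id]]] @ [f [p id]]] @ [f [p id]]]]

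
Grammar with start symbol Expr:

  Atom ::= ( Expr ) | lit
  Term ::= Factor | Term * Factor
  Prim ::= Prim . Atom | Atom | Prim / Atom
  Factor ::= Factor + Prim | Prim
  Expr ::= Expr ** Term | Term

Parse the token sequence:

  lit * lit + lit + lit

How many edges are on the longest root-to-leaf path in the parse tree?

7

[Expr [Term [Term [Factor [Prim [Atom lit]]]] * [Factor [Factor [Factor [Prim [Atom lit]]] + [Prim [Atom lit]]] + [Prim [Atom lit]]]]]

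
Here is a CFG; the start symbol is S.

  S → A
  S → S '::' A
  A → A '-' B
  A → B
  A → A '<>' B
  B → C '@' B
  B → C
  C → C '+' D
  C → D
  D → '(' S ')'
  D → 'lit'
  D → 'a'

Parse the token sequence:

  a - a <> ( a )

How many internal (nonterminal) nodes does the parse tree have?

18

[S [A [A [A [B [C [D a]]]] - [B [C [D a]]]] <> [B [C [D ( [S [A [B [C [D a]]]]] )]]]]]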